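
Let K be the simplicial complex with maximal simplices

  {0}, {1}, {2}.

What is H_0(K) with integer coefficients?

H_0 = Z^3.

Order the vertices as 0 < 1 < 2. Listing each simplex with vertices in this order, K has dimension 0 with simplices:

  0-simplices (3): [0], [1], [2]

Hence C_0 ≅ Z^3.

Now H_k = ker ∂_k / im ∂_{k+1}, so:

  H_0: rank C_0 − rank ∂_1 = 3 − 0 = 3, and there is no ∂_1, so H_0 ≅ Z^3.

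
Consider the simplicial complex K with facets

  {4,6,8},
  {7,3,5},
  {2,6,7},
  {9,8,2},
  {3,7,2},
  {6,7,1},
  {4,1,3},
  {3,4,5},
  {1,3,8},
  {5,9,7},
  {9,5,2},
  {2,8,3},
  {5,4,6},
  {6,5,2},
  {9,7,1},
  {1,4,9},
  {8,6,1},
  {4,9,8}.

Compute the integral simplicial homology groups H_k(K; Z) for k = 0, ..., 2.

H_0 = Z,  H_1 = Z ⊕ Z/2Z,  H_2 = 0.

We work with the vertex ordering 1 < 2 < 3 < 4 < 5 < 6 < 7 < 8 < 9. The simplices of K, each written with vertices in increasing order, are:

  0-simplices (9): [1], [2], [3], [4], [5], [6], [7], [8], [9]
  1-simplices (27): (27 of them)
  2-simplices (18): [1,3,4], [1,3,8], [1,4,9], [1,6,7], [1,6,8], [1,7,9], [2,3,7], [2,3,8], [2,5,6], [2,5,9], [2,6,7], [2,8,9], [3,4,5], [3,5,7], [4,5,6], [4,6,8], [4,8,9], [5,7,9]

so the chain groups are C_0 ≅ Z^9, C_1 ≅ Z^27, C_2 ≅ Z^18.

Boundary ∂_1: C_1 → C_0 maps an edge to its endpoints' difference, ∂[p,q] = q − p. For instance
  ∂[1,8] = [8] − [1].
The 9×27 boundary matrix has rank 8 and Smith normal form diag(1,1,1,1,1,1,1,1).

Boundary ∂_2: C_2 → C_1 maps a triangle to the signed sum of its edges. For instance
  ∂[1,6,8] = [6,8] − [1,8] + [1,6],
  ∂[2,3,8] = [3,8] − [2,8] + [2,3].
As a 27×18 matrix over Z this has rank 18, with invariant factors (1,1,1,1,1,1,1,1,1,1,1,1,1,1,1,1,1,2).

From H_k ≅ ker(∂_k) / im(∂_{k+1}) we obtain:

  H_0: rank C_0 − rank ∂_1 = 9 − 8 = 1, and the invariant factors of ∂_1 are all 1, so H_0 = Z.
  H_1: rank ker ∂_1 − rank ∂_2 = (27 − 8) − 18 = 1, and ∂_2 has invariant factor 2 > 1, so H_1 = Z ⊕ Z/2Z.
  H_2: rank ker ∂_2 − rank ∂_3 = (18 − 18) − 0 = 0, and there is no ∂_3, so H_2 = 0.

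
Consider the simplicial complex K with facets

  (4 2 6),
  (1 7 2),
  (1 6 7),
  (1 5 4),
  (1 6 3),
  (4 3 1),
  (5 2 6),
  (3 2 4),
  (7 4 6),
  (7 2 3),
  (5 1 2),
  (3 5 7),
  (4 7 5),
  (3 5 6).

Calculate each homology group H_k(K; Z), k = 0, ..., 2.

Fix the vertex order 1 < 2 < 3 < 4 < 5 < 6 < 7 and write every simplex with vertices in increasing order. Then dim K = 2 and the simplices of K are:

  0-simplices (7): [1], [2], [3], [4], [5], [6], [7]
  1-simplices (21): [1,2], [1,3], [1,4], [1,5], [1,6], [1,7], [2,3], [2,4], [2,5], [2,6], [2,7], [3,4], [3,5], [3,6], [3,7], [4,5], [4,6], [4,7], [5,6], [5,7], [6,7]
  2-simplices (14): [1,2,5], [1,2,7], [1,3,4], [1,3,6], [1,4,5], [1,6,7], [2,3,4], [2,3,7], [2,4,6], [2,5,6], [3,5,6], [3,5,7], [4,5,7], [4,6,7]

giving chain groups C_0 ≅ Z^7, C_1 ≅ Z^21, C_2 ≅ Z^14.

Boundary ∂_1: C_1 → C_0 maps an edge to its endpoints' difference, ∂[p,q] = q − p.
This gives a 7×21 integer matrix of rank 6; reducing to Smith normal form yields diagonal entries (1,1,1,1,1,1).

∂_2: C_2 → C_1 sends each 2-simplex [p,q,r] to [q,r] − [p,r] + [p,q]. For instance
  ∂[1,2,5] = [2,5] − [1,5] + [1,2],
  ∂[2,3,4] = [3,4] − [2,4] + [2,3].
The 21×14 boundary matrix has rank 13 and Smith normal form diag(1,1,1,1,1,1,1,1,1,1,1,1,1).

Computing H_k = (kernel of ∂_k) / (image of ∂_{k+1}):

  H_0: rank C_0 − rank ∂_1 = 7 − 6 = 1, and the invariant factors of ∂_1 are all 1, so H_0 = Z.
  H_1: rank ker ∂_1 − rank ∂_2 = (21 − 6) − 13 = 2, and the invariant factors of ∂_2 are all 1, so H_1 = Z^2.
  H_2: rank ker ∂_2 − rank ∂_3 = (14 − 13) − 0 = 1, and there is no ∂_3, so H_2 = Z.

As a check, the Euler characteristic is 7 − 21 + 14 = 0, which agrees with 1 − 2 + 1 = 0.

H_0 = Z,  H_1 = Z^2,  H_2 = Z.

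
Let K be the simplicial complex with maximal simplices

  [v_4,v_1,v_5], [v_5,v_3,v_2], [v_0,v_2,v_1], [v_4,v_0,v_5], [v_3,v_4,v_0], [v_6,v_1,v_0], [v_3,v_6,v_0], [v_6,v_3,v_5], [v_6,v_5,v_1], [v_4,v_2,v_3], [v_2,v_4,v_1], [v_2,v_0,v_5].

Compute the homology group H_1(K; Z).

K has 7 vertices, 18 edges, 12 triangles.
rank ∂_1 = 6, rank ∂_2 = 12 ⇒ b_1 = 18 − 6 − 12 = 0; ∂_2 has invariant factor(s) [2] giving torsion. So H_1 ≅ Z/2.

H_1 ≅ Z/2.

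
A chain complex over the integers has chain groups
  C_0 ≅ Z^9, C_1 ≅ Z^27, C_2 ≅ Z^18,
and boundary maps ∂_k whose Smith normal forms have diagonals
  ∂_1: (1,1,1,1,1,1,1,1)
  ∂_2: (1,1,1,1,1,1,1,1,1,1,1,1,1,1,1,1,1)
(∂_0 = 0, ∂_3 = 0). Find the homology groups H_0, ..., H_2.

H_0 = Z,  H_1 = Z^2,  H_2 = Z.

H_0: b_0 = 9 − 0 − 8 = 1; torsion from ∂_1 factors > 1: none. So H_0 = Z.
H_1: b_1 = 27 − 8 − 17 = 2; torsion from ∂_2 factors > 1: none. So H_1 = Z^2.
H_2: b_2 = 18 − 17 − 0 = 1; torsion from ∂_3 factors > 1: none. So H_2 = Z.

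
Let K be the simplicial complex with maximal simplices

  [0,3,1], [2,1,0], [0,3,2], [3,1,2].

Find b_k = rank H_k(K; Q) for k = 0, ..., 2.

K has 4 vertices, 6 edges, 4 triangles.
rank ∂_0 = 0, rank ∂_1 = 3 ⇒ b_0 = 4 − 0 − 3 = 1; all invariant factors of ∂_1 are 1 so no torsion. So H_0 ≅ Z.
rank ∂_1 = 3, rank ∂_2 = 3 ⇒ b_1 = 6 − 3 − 3 = 0; all invariant factors of ∂_2 are 1 so no torsion. So H_1 ≅ 0.
rank ∂_2 = 3, rank ∂_3 = 0 ⇒ b_2 = 4 − 3 − 0 = 1. So H_2 ≅ Z.

b_0 = 1, b_1 = 0, b_2 = 1.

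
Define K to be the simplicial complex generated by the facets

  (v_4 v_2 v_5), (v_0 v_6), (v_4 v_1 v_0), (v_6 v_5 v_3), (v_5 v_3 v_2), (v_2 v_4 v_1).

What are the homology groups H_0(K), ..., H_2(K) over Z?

K has 7 vertices, 12 edges, 5 triangles.
rank ∂_0 = 0, rank ∂_1 = 6 ⇒ b_0 = 7 − 0 − 6 = 1; all invariant factors of ∂_1 are 1 so no torsion. So H_0 = Z.
rank ∂_1 = 6, rank ∂_2 = 5 ⇒ b_1 = 12 − 6 − 5 = 1; all invariant factors of ∂_2 are 1 so no torsion. So H_1 = Z.
rank ∂_2 = 5, rank ∂_3 = 0 ⇒ b_2 = 5 − 5 − 0 = 0. So H_2 = 0.

H_0 ≅ Z,  H_1 ≅ Z,  H_2 = 0.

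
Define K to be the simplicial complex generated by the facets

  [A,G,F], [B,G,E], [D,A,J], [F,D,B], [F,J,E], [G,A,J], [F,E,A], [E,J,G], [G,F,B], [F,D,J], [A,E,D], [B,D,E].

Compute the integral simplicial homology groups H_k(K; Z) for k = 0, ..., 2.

K has 7 vertices, 18 edges, 12 triangles.
rank ∂_0 = 0, rank ∂_1 = 6 ⇒ b_0 = 7 − 0 − 6 = 1; all invariant factors of ∂_1 are 1 so no torsion. So H_0 = Z.
rank ∂_1 = 6, rank ∂_2 = 12 ⇒ b_1 = 18 − 6 − 12 = 0; ∂_2 has invariant factor(s) [2] giving torsion. So H_1 = Z/2.
rank ∂_2 = 12, rank ∂_3 = 0 ⇒ b_2 = 12 − 12 − 0 = 0. So H_2 = 0.

H_0 = Z,  H_1 = Z/2,  H_2 = 0.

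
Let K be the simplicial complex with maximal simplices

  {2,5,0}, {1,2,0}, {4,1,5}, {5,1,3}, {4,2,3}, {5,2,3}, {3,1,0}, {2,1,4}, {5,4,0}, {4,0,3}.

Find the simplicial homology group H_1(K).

H_1 = Z/2Z.

Fix the vertex order 0 < 1 < 2 < 3 < 4 < 5 and write every simplex with vertices in increasing order. Then dim K = 2 and the simplices of K are:

  0-simplices (6): [0], [1], [2], [3], [4], [5]
  1-simplices (15): [0,1], [0,2], [0,3], [0,4], [0,5], [1,2], [1,3], [1,4], [1,5], [2,3], [2,4], [2,5], [3,4], [3,5], [4,5]
  2-simplices (10): [0,1,2], [0,1,3], [0,2,5], [0,3,4], [0,4,5], [1,2,4], [1,3,5], [1,4,5], [2,3,4], [2,3,5]

Hence C_0 ≅ Z^6, C_1 ≅ Z^15, C_2 ≅ Z^10.

Boundary ∂_1: C_1 → C_0 sends each edge [p,q] (with p < q) to q − p.
As a 6×15 matrix over Z this has rank 5, with invariant factors (1,1,1,1,1).

The boundary map ∂_2: C_2 → C_1 sends each 2-simplex [p,q,r] to [q,r] − [p,r] + [p,q]. For instance
  ∂[1,3,5] = [3,5] − [1,5] + [1,3],
  ∂[0,3,4] = [3,4] − [0,4] + [0,3].
This gives a 15×10 integer matrix of rank 10; reducing to Smith normal form yields diagonal entries (1,1,1,1,1,1,1,1,1,2).

From H_k ≅ ker(∂_k) / im(∂_{k+1}) we obtain:

  H_1: rank ker ∂_1 − rank ∂_2 = (15 − 5) − 10 = 0, and ∂_2 has invariant factor 2 > 1, so H_1 = Z/2Z.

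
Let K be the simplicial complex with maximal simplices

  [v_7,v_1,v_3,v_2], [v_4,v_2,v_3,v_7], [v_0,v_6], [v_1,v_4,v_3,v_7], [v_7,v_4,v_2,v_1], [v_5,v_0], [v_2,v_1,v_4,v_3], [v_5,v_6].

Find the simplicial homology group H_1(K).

Fix the vertex order v_0 < v_1 < v_2 < v_3 < v_4 < v_5 < v_6 < v_7 and write every simplex with vertices in increasing order. Then dim K = 3 and the simplices of K are:

  0-simplices (8): [v_0], [v_1], [v_2], [v_3], [v_4], [v_5], [v_6], [v_7]
  1-simplices (13): [v_0,v_5], [v_0,v_6], [v_1,v_2], [v_1,v_3], [v_1,v_4], [v_1,v_7], [v_2,v_3], [v_2,v_4], [v_2,v_7], [v_3,v_4], [v_3,v_7], [v_4,v_7], [v_5,v_6]
  2-simplices (10): [v_1,v_2,v_3], [v_1,v_2,v_4], [v_1,v_2,v_7], [v_1,v_3,v_4], [v_1,v_3,v_7], [v_1,v_4,v_7], [v_2,v_3,v_4], [v_2,v_3,v_7], [v_2,v_4,v_7], [v_3,v_4,v_7]
  3-simplices (5): [v_1,v_2,v_3,v_4], [v_1,v_2,v_3,v_7], [v_1,v_2,v_4,v_7], [v_1,v_3,v_4,v_7], [v_2,v_3,v_4,v_7]

Hence C_0 ≅ Z^8, C_1 ≅ Z^13, C_2 ≅ Z^10, C_3 ≅ Z^5.

Boundary ∂_1: C_1 → C_0 sends each edge [p,q] (with p < q) to q − p.
The 8×13 boundary matrix has rank 6 and Smith normal form diag(1,1,1,1,1,1).

The boundary map ∂_2: C_2 → C_1 sends each 2-simplex [p,q,r] to [q,r] − [p,r] + [p,q]. For instance
  ∂[v_2,v_4,v_7] = [v_4,v_7] − [v_2,v_7] + [v_2,v_4],
  ∂[v_3,v_4,v_7] = [v_4,v_7] − [v_3,v_7] + [v_3,v_4].
As a 13×10 matrix over Z this has rank 6, with invariant factors (1,1,1,1,1,1).

Boundary ∂_3: C_3 → C_2 sends each 3-simplex σ to the alternating sum Σ_i (−1)^i (σ with its i-th vertex removed). For instance
  ∂[v_1,v_3,v_4,v_7] = [v_3,v_4,v_7] − [v_1,v_4,v_7] + [v_1,v_3,v_7] − [v_1,v_3,v_4],
  ∂[v_1,v_2,v_4,v_7] = [v_2,v_4,v_7] − [v_1,v_4,v_7] + [v_1,v_2,v_7] − [v_1,v_2,v_4].
The 10×5 boundary matrix has rank 4 and Smith normal form diag(1,1,1,1).

Computing H_k = (kernel of ∂_k) / (image of ∂_{k+1}):

  H_1: rank ker ∂_1 − rank ∂_2 = (13 − 6) − 6 = 1, and the invariant factors of ∂_2 are all 1, so H_1 = Z.

H_1 ≅ Z.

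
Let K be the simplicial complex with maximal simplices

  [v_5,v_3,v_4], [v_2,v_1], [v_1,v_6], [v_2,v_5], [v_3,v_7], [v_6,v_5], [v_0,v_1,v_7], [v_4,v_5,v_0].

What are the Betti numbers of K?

b_0 = 1, b_1 = 3, b_2 = 0.

K has 8 vertices, 13 edges, 3 triangles.
rank ∂_0 = 0, rank ∂_1 = 7 ⇒ b_0 = 8 − 0 − 7 = 1; all invariant factors of ∂_1 are 1 so no torsion. So H_0 ≅ Z.
rank ∂_1 = 7, rank ∂_2 = 3 ⇒ b_1 = 13 − 7 − 3 = 3; all invariant factors of ∂_2 are 1 so no torsion. So H_1 ≅ Z^3.
rank ∂_2 = 3, rank ∂_3 = 0 ⇒ b_2 = 3 − 3 − 0 = 0. So H_2 ≅ 0.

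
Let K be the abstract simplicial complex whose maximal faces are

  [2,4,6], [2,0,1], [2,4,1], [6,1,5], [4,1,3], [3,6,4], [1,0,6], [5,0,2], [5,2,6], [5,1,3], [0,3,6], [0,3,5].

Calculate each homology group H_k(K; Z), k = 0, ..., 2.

H_0 ≅ Z,  H_1 ≅ Z/2,  H_2 = 0.

We work with the vertex ordering 0 < 1 < 2 < 3 < 4 < 5 < 6. The simplices of K, each written with vertices in increasing order, are:

  0-simplices (7): [0], [1], [2], [3], [4], [5], [6]
  1-simplices (18): [0,1], [0,2], [0,3], [0,5], [0,6], [1,2], [1,3], [1,4], [1,5], [1,6], [2,4], [2,5], [2,6], [3,4], [3,5], [3,6], [4,6], [5,6]
  2-simplices (12): [0,1,2], [0,1,6], [0,2,5], [0,3,5], [0,3,6], [1,2,4], [1,3,4], [1,3,5], [1,5,6], [2,4,6], [2,5,6], [3,4,6]

Hence C_0 ≅ Z^7, C_1 ≅ Z^18, C_2 ≅ Z^12.

Boundary ∂_1: C_1 → C_0 sends each edge [p,q] (with p < q) to q − p. For instance
  ∂[3,6] = [6] − [3].
As a 7×18 matrix over Z this has rank 6, with invariant factors (1,1,1,1,1,1).

The boundary map ∂_2: C_2 → C_1 maps a triangle to the signed sum of its edges. For instance
  ∂[1,3,5] = [3,5] − [1,5] + [1,3],
  ∂[1,3,4] = [3,4] − [1,4] + [1,3].
This gives a 18×12 integer matrix of rank 12; reducing to Smith normal form yields diagonal entries (1,1,1,1,1,1,1,1,1,1,1,2).

Now H_k = ker ∂_k / im ∂_{k+1}, so:

  H_0: rank C_0 − rank ∂_1 = 7 − 6 = 1, and the invariant factors of ∂_1 are all 1, so H_0 = Z.
  H_1: rank ker ∂_1 − rank ∂_2 = (18 − 6) − 12 = 0, and ∂_2 has invariant factor 2 > 1, so H_1 = Z/2.
  H_2: rank ker ∂_2 − rank ∂_3 = (12 − 12) − 0 = 0, and there is no ∂_3, so H_2 = 0.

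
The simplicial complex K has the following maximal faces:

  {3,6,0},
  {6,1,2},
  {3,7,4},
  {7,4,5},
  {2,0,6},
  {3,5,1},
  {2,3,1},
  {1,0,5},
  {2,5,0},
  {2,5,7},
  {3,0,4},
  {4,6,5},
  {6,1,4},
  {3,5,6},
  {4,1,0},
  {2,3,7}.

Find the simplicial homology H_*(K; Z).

Order the vertices as 0 < 1 < 2 < 3 < 4 < 5 < 6 < 7. Listing each simplex with vertices in this order, K has dimension 2 with simplices:

  0-simplices (8): [0], [1], [2], [3], [4], [5], [6], [7]
  1-simplices (24): (24 of them)
  2-simplices (16): [0,1,4], [0,1,5], [0,2,5], [0,2,6], [0,3,4], [0,3,6], [1,2,3], [1,2,6], [1,3,5], [1,4,6], [2,3,7], [2,5,7], [3,4,7], [3,5,6], [4,5,6], [4,5,7]

Hence C_0 ≅ Z^8, C_1 ≅ Z^24, C_2 ≅ Z^16.

The boundary map ∂_1: C_1 → C_0 is given by ∂[p,q] = [q] − [p]. For instance
  ∂[2,5] = [5] − [2].
The 8×24 boundary matrix has rank 7 and Smith normal form diag(1,1,1,1,1,1,1).

∂_2: C_2 → C_1 acts by ∂[p,q,r] = [q,r] − [p,r] + [p,q]. For instance
  ∂[0,3,4] = [3,4] − [0,4] + [0,3],
  ∂[0,1,5] = [1,5] − [0,5] + [0,1].
As a 24×16 matrix over Z this has rank 15, with invariant factors (1,1,1,1,1,1,1,1,1,1,1,1,1,1,1).

From H_k ≅ ker(∂_k) / im(∂_{k+1}) we obtain:

  H_0: rank C_0 − rank ∂_1 = 8 − 7 = 1, and the invariant factors of ∂_1 are all 1, so H_0 ≅ Z.
  H_1: rank ker ∂_1 − rank ∂_2 = (24 − 7) − 15 = 2, and the invariant factors of ∂_2 are all 1, so H_1 ≅ Z^2.
  H_2: rank ker ∂_2 − rank ∂_3 = (16 − 15) − 0 = 1, and there is no ∂_3, so H_2 ≅ Z.

H_0 = Z,  H_1 = Z^2,  H_2 = Z.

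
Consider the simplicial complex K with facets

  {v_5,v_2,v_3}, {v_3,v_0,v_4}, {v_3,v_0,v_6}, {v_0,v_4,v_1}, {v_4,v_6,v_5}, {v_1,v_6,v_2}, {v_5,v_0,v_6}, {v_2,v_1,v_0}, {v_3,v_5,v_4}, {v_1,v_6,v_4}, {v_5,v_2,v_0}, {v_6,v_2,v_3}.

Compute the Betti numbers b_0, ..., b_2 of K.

We work with the vertex ordering v_0 < v_1 < v_2 < v_3 < v_4 < v_5 < v_6. The simplices of K, each written with vertices in increasing order, are:

  0-simplices (7): [v_0], [v_1], [v_2], [v_3], [v_4], [v_5], [v_6]
  1-simplices (18): (18 of them)
  2-simplices (12): (12 of them)

so the chain groups are C_0 ≅ Z^7, C_1 ≅ Z^18, C_2 ≅ Z^12.

Boundary ∂_1: C_1 → C_0 is given by ∂[p,q] = [q] − [p]. For instance
  ∂[v_0,v_1] = [v_1] − [v_0].
As a 7×18 matrix over Z this has rank 6, with invariant factors (1,1,1,1,1,1).

∂_2: C_2 → C_1 maps a triangle to the signed sum of its edges. For instance
  ∂[v_4,v_5,v_6] = [v_5,v_6] − [v_4,v_6] + [v_4,v_5],
  ∂[v_1,v_4,v_6] = [v_4,v_6] − [v_1,v_6] + [v_1,v_4].
The resulting 18×12 matrix has rank 12, and its Smith normal form has invariant factors (1,1,1,1,1,1,1,1,1,1,1,2).

From H_k ≅ ker(∂_k) / im(∂_{k+1}) we obtain:

  H_0: rank C_0 − rank ∂_1 = 7 − 6 = 1, and the invariant factors of ∂_1 are all 1, so H_0 = Z.
  H_1: rank ker ∂_1 − rank ∂_2 = (18 − 6) − 12 = 0, and ∂_2 has invariant factor 2 > 1, so H_1 = Z/2Z.
  H_2: rank ker ∂_2 − rank ∂_3 = (12 − 12) − 0 = 0, and there is no ∂_3, so H_2 = 0.

(K is a triangulation of the real projective plane RP^2.)

Hence the Betti numbers are b_0 = 1, b_1 = 0, b_2 = 0.

b_0 = 1, b_1 = 0, b_2 = 0.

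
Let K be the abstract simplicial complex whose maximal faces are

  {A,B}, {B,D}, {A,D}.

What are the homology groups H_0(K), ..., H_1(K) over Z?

We work with the vertex ordering A < B < D. The simplices of K, each written with vertices in increasing order, are:

  0-simplices (3): A, B, D
  1-simplices (3): AB, AD, BD

so the chain groups are C_0 ≅ Z^3, C_1 ≅ Z^3.

Boundary ∂_1: C_1 → C_0 maps an edge to its endpoints' difference, ∂[p,q] = q − p.
The resulting 3×3 matrix has rank 2, and its Smith normal form has invariant factors (1,1).

Computing H_k = (kernel of ∂_k) / (image of ∂_{k+1}):

  H_0: rank C_0 − rank ∂_1 = 3 − 2 = 1, and the invariant factors of ∂_1 are all 1, so H_0 ≅ Z.
  H_1: rank ker ∂_1 − rank ∂_2 = (3 − 2) − 0 = 1, and there is no ∂_2, so H_1 ≅ Z.

As a check, the Euler characteristic is 3 − 3 = 0, which agrees with 1 − 1 = 0.

H_0 = Z,  H_1 = Z.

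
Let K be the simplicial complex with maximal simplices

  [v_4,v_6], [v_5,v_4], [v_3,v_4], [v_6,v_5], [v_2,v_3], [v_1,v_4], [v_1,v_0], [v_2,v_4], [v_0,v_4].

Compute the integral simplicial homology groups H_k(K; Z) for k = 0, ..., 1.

H_0 ≅ Z,  H_1 ≅ Z^3.

Take the total order v_0 < v_1 < v_2 < v_3 < v_4 < v_5 < v_6 on the vertex set. Then K (dimension 1) consists of the simplices:

  0-simplices (7): [v_0], [v_1], [v_2], [v_3], [v_4], [v_5], [v_6]
  1-simplices (9): [v_0,v_1], [v_0,v_4], [v_1,v_4], [v_2,v_3], [v_2,v_4], [v_3,v_4], [v_4,v_5], [v_4,v_6], [v_5,v_6]

giving chain groups C_0 ≅ Z^7, C_1 ≅ Z^9.

∂_1: C_1 → C_0 is given by ∂[p,q] = [q] − [p]. For instance
  ∂[v_0,v_1] = [v_1] − [v_0].
The resulting 7×9 matrix has rank 6, and its Smith normal form has invariant factors (1,1,1,1,1,1).

Computing H_k = (kernel of ∂_k) / (image of ∂_{k+1}):

  H_0: rank C_0 − rank ∂_1 = 7 − 6 = 1, and the invariant factors of ∂_1 are all 1, so H_0 ≅ Z.
  H_1: rank ker ∂_1 − rank ∂_2 = (9 − 6) − 0 = 3, and there is no ∂_2, so H_1 ≅ Z^3.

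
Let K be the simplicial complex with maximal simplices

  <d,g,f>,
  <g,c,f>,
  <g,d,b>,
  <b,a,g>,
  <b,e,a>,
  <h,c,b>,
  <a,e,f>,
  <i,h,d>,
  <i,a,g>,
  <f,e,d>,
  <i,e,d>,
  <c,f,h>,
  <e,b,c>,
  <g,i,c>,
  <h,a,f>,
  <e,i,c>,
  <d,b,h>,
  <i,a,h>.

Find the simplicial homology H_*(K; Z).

Take the total order a < b < c < d < e < f < g < h < i on the vertex set. Then K (dimension 2) consists of the simplices:

  0-simplices (9): a, b, c, d, e, f, g, h, i
  1-simplices (27): ab, ae, af, ag, ah, ai, bc, bd, be, bg, bh, ce, cf, cg, ch, ci, de, df, dg, dh, di, ef, ei, fg, fh, gi, hi
  2-simplices (18): abe, abg, aef, afh, agi, ahi, bce, bch, bdg, bdh, cei, cfg, cfh, cgi, def, dei, dfg, dhi

giving chain groups C_0 ≅ Z^9, C_1 ≅ Z^27, C_2 ≅ Z^18.

∂_1: C_1 → C_0 maps an edge to its endpoints' difference, ∂[p,q] = q − p. For instance
  ∂df = f − d.
The resulting 9×27 matrix has rank 8, and its Smith normal form has invariant factors (1,1,1,1,1,1,1,1).

∂_2: C_2 → C_1 maps a triangle to the signed sum of its edges. For instance
  ∂bch = ch − bh + bc,
  ∂dhi = hi − di + dh.
The 27×18 boundary matrix has rank 17 and Smith normal form diag(1,1,1,1,1,1,1,1,1,1,1,1,1,1,1,1,1).

Computing H_k = (kernel of ∂_k) / (image of ∂_{k+1}):

  H_0: rank C_0 − rank ∂_1 = 9 − 8 = 1, and the invariant factors of ∂_1 are all 1, so H_0 = Z.
  H_1: rank ker ∂_1 − rank ∂_2 = (27 − 8) − 17 = 2, and the invariant factors of ∂_2 are all 1, so H_1 = Z^2.
  H_2: rank ker ∂_2 − rank ∂_3 = (18 − 17) − 0 = 1, and there is no ∂_3, so H_2 = Z.

(K is a triangulation of the torus T^2.)

H_0 = Z,  H_1 = Z^2,  H_2 = Z.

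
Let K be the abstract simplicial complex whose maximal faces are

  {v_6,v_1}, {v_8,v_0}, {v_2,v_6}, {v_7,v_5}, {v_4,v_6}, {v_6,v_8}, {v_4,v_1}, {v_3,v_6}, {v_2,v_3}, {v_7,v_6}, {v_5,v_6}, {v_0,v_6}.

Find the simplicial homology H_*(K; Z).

H_0 = Z,  H_1 = Z^4.

Fix the vertex order v_0 < v_1 < v_2 < v_3 < v_4 < v_5 < v_6 < v_7 < v_8 and write every simplex with vertices in increasing order. Then dim K = 1 and the simplices of K are:

  0-simplices (9): [v_0], [v_1], [v_2], [v_3], [v_4], [v_5], [v_6], [v_7], [v_8]
  1-simplices (12): [v_0,v_6], [v_0,v_8], [v_1,v_4], [v_1,v_6], [v_2,v_3], [v_2,v_6], [v_3,v_6], [v_4,v_6], [v_5,v_6], [v_5,v_7], [v_6,v_7], [v_6,v_8]

Hence C_0 ≅ Z^9, C_1 ≅ Z^12.

Boundary ∂_1: C_1 → C_0 sends each edge [p,q] (with p < q) to q − p. For instance
  ∂[v_2,v_6] = [v_6] − [v_2].
The resulting 9×12 matrix has rank 8, and its Smith normal form has invariant factors (1,1,1,1,1,1,1,1).

Now H_k = ker ∂_k / im ∂_{k+1}, so:

  H_0: rank C_0 − rank ∂_1 = 9 − 8 = 1, and the invariant factors of ∂_1 are all 1, so H_0 = Z.
  H_1: rank ker ∂_1 − rank ∂_2 = (12 − 8) − 0 = 4, and there is no ∂_2, so H_1 = Z^4.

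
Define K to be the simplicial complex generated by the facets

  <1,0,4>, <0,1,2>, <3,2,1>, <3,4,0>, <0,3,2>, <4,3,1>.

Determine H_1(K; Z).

H_1 = 0.

We work with the vertex ordering 0 < 1 < 2 < 3 < 4. The simplices of K, each written with vertices in increasing order, are:

  0-simplices (5): [0], [1], [2], [3], [4]
  1-simplices (9): [0,1], [0,2], [0,3], [0,4], [1,2], [1,3], [1,4], [2,3], [3,4]
  2-simplices (6): [0,1,2], [0,1,4], [0,2,3], [0,3,4], [1,2,3], [1,3,4]

so the chain groups are C_0 ≅ Z^5, C_1 ≅ Z^9, C_2 ≅ Z^6.

The boundary map ∂_1: C_1 → C_0 sends each edge [p,q] (with p < q) to q − p. For instance
  ∂[2,3] = [3] − [2].
The resulting 5×9 matrix has rank 4, and its Smith normal form has invariant factors (1,1,1,1).

∂_2: C_2 → C_1 maps a triangle to the signed sum of its edges. For instance
  ∂[1,2,3] = [2,3] − [1,3] + [1,2],
  ∂[0,2,3] = [2,3] − [0,3] + [0,2].
The resulting 9×6 matrix has rank 5, and its Smith normal form has invariant factors (1,1,1,1,1).

Now H_k = ker ∂_k / im ∂_{k+1}, so:

  H_1: rank ker ∂_1 − rank ∂_2 = (9 − 4) − 5 = 0, and the invariant factors of ∂_2 are all 1, so H_1 ≅ 0.

(K is a triangulation of the 2-sphere S^2.)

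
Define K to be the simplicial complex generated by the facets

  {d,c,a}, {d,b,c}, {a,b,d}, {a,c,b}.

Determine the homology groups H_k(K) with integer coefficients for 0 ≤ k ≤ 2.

We work with the vertex ordering a < b < c < d. The simplices of K, each written with vertices in increasing order, are:

  0-simplices (4): a, b, c, d
  1-simplices (6): ab, ac, ad, bc, bd, cd
  2-simplices (4): abc, abd, acd, bcd

so the chain groups are C_0 ≅ Z^4, C_1 ≅ Z^6, C_2 ≅ Z^4.

Boundary ∂_1: C_1 → C_0 maps an edge to its endpoints' difference, ∂[p,q] = q − p.
As a 4×6 matrix over Z this has rank 3, with invariant factors (1,1,1).

The boundary map ∂_2: C_2 → C_1 sends each 2-simplex [p,q,r] to [q,r] − [p,r] + [p,q]. For instance
  ∂abd = bd − ad + ab,
  ∂bcd = cd − bd + bc.
This gives a 6×4 integer matrix of rank 3; reducing to Smith normal form yields diagonal entries (1,1,1).

Computing H_k = (kernel of ∂_k) / (image of ∂_{k+1}):

  H_0: rank C_0 − rank ∂_1 = 4 − 3 = 1, and the invariant factors of ∂_1 are all 1, so H_0 ≅ Z.
  H_1: rank ker ∂_1 − rank ∂_2 = (6 − 3) − 3 = 0, and the invariant factors of ∂_2 are all 1, so H_1 ≅ 0.
  H_2: rank ker ∂_2 − rank ∂_3 = (4 − 3) − 0 = 1, and there is no ∂_3, so H_2 ≅ Z.

(K is a triangulation of the 2-sphere S^2.)

H_0 = Z,  H_1 = 0,  H_2 = Z.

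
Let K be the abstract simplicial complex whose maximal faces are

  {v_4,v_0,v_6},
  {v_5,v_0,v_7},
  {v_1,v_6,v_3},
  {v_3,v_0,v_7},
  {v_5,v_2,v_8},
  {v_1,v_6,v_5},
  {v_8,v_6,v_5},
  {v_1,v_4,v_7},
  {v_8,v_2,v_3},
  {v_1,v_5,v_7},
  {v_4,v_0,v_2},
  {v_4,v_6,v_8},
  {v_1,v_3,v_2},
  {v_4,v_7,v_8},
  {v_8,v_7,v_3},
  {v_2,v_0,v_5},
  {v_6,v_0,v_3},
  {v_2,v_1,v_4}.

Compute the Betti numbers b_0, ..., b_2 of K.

Take the total order v_0 < v_1 < v_2 < v_3 < v_4 < v_5 < v_6 < v_7 < v_8 on the vertex set. Then K (dimension 2) consists of the simplices:

  0-simplices (9): [v_0], [v_1], [v_2], [v_3], [v_4], [v_5], [v_6], [v_7], [v_8]
  1-simplices (27): (27 of them)
  2-simplices (18): (18 of them)

so the chain groups are C_0 ≅ Z^9, C_1 ≅ Z^27, C_2 ≅ Z^18.

∂_1: C_1 → C_0 maps an edge to its endpoints' difference, ∂[p,q] = q − p.
As a 9×27 matrix over Z this has rank 8, with invariant factors (1,1,1,1,1,1,1,1).

The boundary map ∂_2: C_2 → C_1 acts by ∂[p,q,r] = [q,r] − [p,r] + [p,q]. For instance
  ∂[v_0,v_4,v_6] = [v_4,v_6] − [v_0,v_6] + [v_0,v_4],
  ∂[v_1,v_5,v_6] = [v_5,v_6] − [v_1,v_6] + [v_1,v_5].
This gives a 27×18 integer matrix of rank 17; reducing to Smith normal form yields diagonal entries (1,1,1,1,1,1,1,1,1,1,1,1,1,1,1,1,1).

Reading off H_k = ker ∂_k / im ∂_{k+1}:

  H_0: rank C_0 − rank ∂_1 = 9 − 8 = 1, and the invariant factors of ∂_1 are all 1, so H_0 ≅ Z.
  H_1: rank ker ∂_1 − rank ∂_2 = (27 − 8) − 17 = 2, and the invariant factors of ∂_2 are all 1, so H_1 ≅ Z^2.
  H_2: rank ker ∂_2 − rank ∂_3 = (18 − 17) − 0 = 1, and there is no ∂_3, so H_2 ≅ Z.

(K is a triangulation of the torus T^2.)

Hence the Betti numbers are b_0 = 1, b_1 = 2, b_2 = 1.

b_0 = 1, b_1 = 2, b_2 = 1.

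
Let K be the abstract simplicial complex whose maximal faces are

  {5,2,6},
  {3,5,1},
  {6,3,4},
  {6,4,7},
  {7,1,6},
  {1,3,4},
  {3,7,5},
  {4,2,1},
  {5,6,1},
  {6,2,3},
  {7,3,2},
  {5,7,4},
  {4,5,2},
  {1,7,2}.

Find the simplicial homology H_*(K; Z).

H_0 = Z,  H_1 = Z^2,  H_2 = Z.

Take the total order 1 < 2 < 3 < 4 < 5 < 6 < 7 on the vertex set. Then K (dimension 2) consists of the simplices:

  0-simplices (7): [1], [2], [3], [4], [5], [6], [7]
  1-simplices (21): [1,2], [1,3], [1,4], [1,5], [1,6], [1,7], [2,3], [2,4], [2,5], [2,6], [2,7], [3,4], [3,5], [3,6], [3,7], [4,5], [4,6], [4,7], [5,6], [5,7], [6,7]
  2-simplices (14): [1,2,4], [1,2,7], [1,3,4], [1,3,5], [1,5,6], [1,6,7], [2,3,6], [2,3,7], [2,4,5], [2,5,6], [3,4,6], [3,5,7], [4,5,7], [4,6,7]

so the chain groups are C_0 ≅ Z^7, C_1 ≅ Z^21, C_2 ≅ Z^14.

The boundary map ∂_1: C_1 → C_0 sends each edge [p,q] (with p < q) to q − p. For instance
  ∂[5,6] = [6] − [5].
This gives a 7×21 integer matrix of rank 6; reducing to Smith normal form yields diagonal entries (1,1,1,1,1,1).

Boundary ∂_2: C_2 → C_1 sends each 2-simplex [p,q,r] to [q,r] − [p,r] + [p,q]. For instance
  ∂[1,2,4] = [2,4] − [1,4] + [1,2],
  ∂[2,5,6] = [5,6] − [2,6] + [2,5].
This gives a 21×14 integer matrix of rank 13; reducing to Smith normal form yields diagonal entries (1,1,1,1,1,1,1,1,1,1,1,1,1).

Computing H_k = (kernel of ∂_k) / (image of ∂_{k+1}):

  H_0: rank C_0 − rank ∂_1 = 7 − 6 = 1, and the invariant factors of ∂_1 are all 1, so H_0 ≅ Z.
  H_1: rank ker ∂_1 − rank ∂_2 = (21 − 6) − 13 = 2, and the invariant factors of ∂_2 are all 1, so H_1 ≅ Z^2.
  H_2: rank ker ∂_2 − rank ∂_3 = (14 − 13) − 0 = 1, and there is no ∂_3, so H_2 ≅ Z.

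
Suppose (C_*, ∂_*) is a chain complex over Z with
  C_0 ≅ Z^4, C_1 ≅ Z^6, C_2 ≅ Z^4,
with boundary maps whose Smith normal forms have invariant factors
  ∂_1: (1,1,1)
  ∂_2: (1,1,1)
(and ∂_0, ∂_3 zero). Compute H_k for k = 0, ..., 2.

H_0: b_0 = 4 − 0 − 3 = 1; torsion from ∂_1 factors > 1: none. So H_0 ≅ Z.
H_1: b_1 = 6 − 3 − 3 = 0; torsion from ∂_2 factors > 1: none. So H_1 ≅ 0.
H_2: b_2 = 4 − 3 − 0 = 1; torsion from ∂_3 factors > 1: none. So H_2 ≅ Z.

H_0 ≅ Z,  H_1 = 0,  H_2 ≅ Z.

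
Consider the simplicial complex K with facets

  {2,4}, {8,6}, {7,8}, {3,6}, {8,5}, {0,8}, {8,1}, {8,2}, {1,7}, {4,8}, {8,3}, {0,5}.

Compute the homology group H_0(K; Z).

We work with the vertex ordering 0 < 1 < 2 < 3 < 4 < 5 < 6 < 7 < 8. The simplices of K, each written with vertices in increasing order, are:

  0-simplices (9): [0], [1], [2], [3], [4], [5], [6], [7], [8]
  1-simplices (12): [0,5], [0,8], [1,7], [1,8], [2,4], [2,8], [3,6], [3,8], [4,8], [5,8], [6,8], [7,8]

so the chain groups are C_0 ≅ Z^9, C_1 ≅ Z^12.

∂_1: C_1 → C_0 is given by ∂[p,q] = [q] − [p]. For instance
  ∂[2,4] = [4] − [2].
The resulting 9×12 matrix has rank 8, and its Smith normal form has invariant factors (1,1,1,1,1,1,1,1).

From H_k ≅ ker(∂_k) / im(∂_{k+1}) we obtain:

  H_0: rank C_0 − rank ∂_1 = 9 − 8 = 1, and the invariant factors of ∂_1 are all 1, so H_0 ≅ Z.

(K is a triangulation of a wedge of 4 circles.)

H_0 = Z.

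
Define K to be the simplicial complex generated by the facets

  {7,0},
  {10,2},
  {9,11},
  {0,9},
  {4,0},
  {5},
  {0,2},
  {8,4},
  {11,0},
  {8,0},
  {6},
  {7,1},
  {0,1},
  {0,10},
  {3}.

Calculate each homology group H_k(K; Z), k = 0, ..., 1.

H_0 = Z^4,  H_1 = Z^4.

We work with the vertex ordering 0 < 1 < 2 < 3 < 4 < 5 < 6 < 7 < 8 < 9 < 10 < 11. The simplices of K, each written with vertices in increasing order, are:

  0-simplices (12): [0], [1], [2], [3], [4], [5], [6], [7], [8], [9], [10], [11]
  1-simplices (12): [0,1], [0,2], [0,4], [0,7], [0,8], [0,9], [0,10], [0,11], [1,7], [2,10], [4,8], [9,11]

Hence C_0 ≅ Z^12, C_1 ≅ Z^12.

The boundary map ∂_1: C_1 → C_0 sends each edge [p,q] (with p < q) to q − p.
As a 12×12 matrix over Z this has rank 8, with invariant factors (1,1,1,1,1,1,1,1).

Now H_k = ker ∂_k / im ∂_{k+1}, so:

  H_0: rank C_0 − rank ∂_1 = 12 − 8 = 4, and the invariant factors of ∂_1 are all 1, so H_0 ≅ Z^4.
  H_1: rank ker ∂_1 − rank ∂_2 = (12 − 8) − 0 = 4, and there is no ∂_2, so H_1 ≅ Z^4.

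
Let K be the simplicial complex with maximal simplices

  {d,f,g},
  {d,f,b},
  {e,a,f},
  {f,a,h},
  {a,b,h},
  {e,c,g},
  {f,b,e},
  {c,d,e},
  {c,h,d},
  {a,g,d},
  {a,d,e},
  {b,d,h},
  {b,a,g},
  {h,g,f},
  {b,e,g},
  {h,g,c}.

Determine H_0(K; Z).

K has 8 vertices, 24 edges, 16 triangles.
rank ∂_0 = 0, rank ∂_1 = 7 ⇒ b_0 = 8 − 0 − 7 = 1; all invariant factors of ∂_1 are 1 so no torsion. So H_0 ≅ Z.

H_0 ≅ Z.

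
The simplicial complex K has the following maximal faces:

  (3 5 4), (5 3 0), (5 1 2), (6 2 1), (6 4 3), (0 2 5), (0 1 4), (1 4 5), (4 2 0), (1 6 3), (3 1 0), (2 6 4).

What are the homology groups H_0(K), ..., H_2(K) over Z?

H_0 ≅ Z,  H_1 ≅ Z/2,  H_2 = 0.

Fix the vertex order 0 < 1 < 2 < 3 < 4 < 5 < 6 and write every simplex with vertices in increasing order. Then dim K = 2 and the simplices of K are:

  0-simplices (7): [0], [1], [2], [3], [4], [5], [6]
  1-simplices (18): [0,1], [0,2], [0,3], [0,4], [0,5], [1,2], [1,3], [1,4], [1,5], [1,6], [2,4], [2,5], [2,6], [3,4], [3,5], [3,6], [4,5], [4,6]
  2-simplices (12): [0,1,3], [0,1,4], [0,2,4], [0,2,5], [0,3,5], [1,2,5], [1,2,6], [1,3,6], [1,4,5], [2,4,6], [3,4,5], [3,4,6]

so the chain groups are C_0 ≅ Z^7, C_1 ≅ Z^18, C_2 ≅ Z^12.

The boundary map ∂_1: C_1 → C_0 maps an edge to its endpoints' difference, ∂[p,q] = q − p.
The resulting 7×18 matrix has rank 6, and its Smith normal form has invariant factors (1,1,1,1,1,1).

∂_2: C_2 → C_1 maps a triangle to the signed sum of its edges. For instance
  ∂[0,1,3] = [1,3] − [0,3] + [0,1],
  ∂[3,4,6] = [4,6] − [3,6] + [3,4].
The resulting 18×12 matrix has rank 12, and its Smith normal form has invariant factors (1,1,1,1,1,1,1,1,1,1,1,2).

Now H_k = ker ∂_k / im ∂_{k+1}, so:

  H_0: rank C_0 − rank ∂_1 = 7 − 6 = 1, and the invariant factors of ∂_1 are all 1, so H_0 = Z.
  H_1: rank ker ∂_1 − rank ∂_2 = (18 − 6) − 12 = 0, and ∂_2 has invariant factor 2 > 1, so H_1 = Z/2.
  H_2: rank ker ∂_2 − rank ∂_3 = (12 − 12) − 0 = 0, and there is no ∂_3, so H_2 = 0.

As a check, the Euler characteristic is 7 − 18 + 12 = 1, which agrees with 1 − 0 + 0 = 1.
(K is a triangulation of the real projective plane RP^2.)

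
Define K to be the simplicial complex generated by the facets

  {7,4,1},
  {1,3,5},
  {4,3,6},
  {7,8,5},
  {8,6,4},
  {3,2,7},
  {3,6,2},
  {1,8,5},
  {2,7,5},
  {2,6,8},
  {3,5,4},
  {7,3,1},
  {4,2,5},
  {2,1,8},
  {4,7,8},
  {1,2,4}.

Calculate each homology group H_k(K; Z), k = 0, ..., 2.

Order the vertices as 1 < 2 < 3 < 4 < 5 < 6 < 7 < 8. Listing each simplex with vertices in this order, K has dimension 2 with simplices:

  0-simplices (8): [1], [2], [3], [4], [5], [6], [7], [8]
  1-simplices (24): (24 of them)
  2-simplices (16): [1,2,4], [1,2,8], [1,3,5], [1,3,7], [1,4,7], [1,5,8], [2,3,6], [2,3,7], [2,4,5], [2,5,7], [2,6,8], [3,4,5], [3,4,6], [4,6,8], [4,7,8], [5,7,8]

Hence C_0 ≅ Z^8, C_1 ≅ Z^24, C_2 ≅ Z^16.

∂_1: C_1 → C_0 sends each edge [p,q] (with p < q) to q − p.
The resulting 8×24 matrix has rank 7, and its Smith normal form has invariant factors (1,1,1,1,1,1,1).

Boundary ∂_2: C_2 → C_1 acts by ∂[p,q,r] = [q,r] − [p,r] + [p,q]. For instance
  ∂[1,3,5] = [3,5] − [1,5] + [1,3],
  ∂[2,3,7] = [3,7] − [2,7] + [2,3].
This gives a 24×16 integer matrix of rank 15; reducing to Smith normal form yields diagonal entries (1,1,1,1,1,1,1,1,1,1,1,1,1,1,1).

Reading off H_k = ker ∂_k / im ∂_{k+1}:

  H_0: rank C_0 − rank ∂_1 = 8 − 7 = 1, and the invariant factors of ∂_1 are all 1, so H_0 ≅ Z.
  H_1: rank ker ∂_1 − rank ∂_2 = (24 − 7) − 15 = 2, and the invariant factors of ∂_2 are all 1, so H_1 ≅ Z^2.
  H_2: rank ker ∂_2 − rank ∂_3 = (16 − 15) − 0 = 1, and there is no ∂_3, so H_2 ≅ Z.

As a check, the Euler characteristic is 8 − 24 + 16 = 0, which agrees with 1 − 2 + 1 = 0.
(K is a triangulation of the torus T^2.)

H_0 = Z,  H_1 = Z^2,  H_2 = Z.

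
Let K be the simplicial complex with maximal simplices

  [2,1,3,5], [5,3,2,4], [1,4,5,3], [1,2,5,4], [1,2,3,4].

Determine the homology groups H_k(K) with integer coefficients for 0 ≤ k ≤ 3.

H_0 ≅ Z,  H_1 = 0,  H_2 = 0,  H_3 ≅ Z.

Fix the vertex order 1 < 2 < 3 < 4 < 5 and write every simplex with vertices in increasing order. Then dim K = 3 and the simplices of K are:

  0-simplices (5): [1], [2], [3], [4], [5]
  1-simplices (10): [1,2], [1,3], [1,4], [1,5], [2,3], [2,4], [2,5], [3,4], [3,5], [4,5]
  2-simplices (10): [1,2,3], [1,2,4], [1,2,5], [1,3,4], [1,3,5], [1,4,5], [2,3,4], [2,3,5], [2,4,5], [3,4,5]
  3-simplices (5): [1,2,3,4], [1,2,3,5], [1,2,4,5], [1,3,4,5], [2,3,4,5]

so the chain groups are C_0 ≅ Z^5, C_1 ≅ Z^10, C_2 ≅ Z^10, C_3 ≅ Z^5.

∂_1: C_1 → C_0 sends each edge [p,q] (with p < q) to q − p. For instance
  ∂[2,4] = [4] − [2].
This gives a 5×10 integer matrix of rank 4; reducing to Smith normal form yields diagonal entries (1,1,1,1).

The boundary map ∂_2: C_2 → C_1 sends each 2-simplex [p,q,r] to [q,r] − [p,r] + [p,q]. For instance
  ∂[3,4,5] = [4,5] − [3,5] + [3,4],
  ∂[2,3,5] = [3,5] − [2,5] + [2,3].
The resulting 10×10 matrix has rank 6, and its Smith normal form has invariant factors (1,1,1,1,1,1).

Boundary ∂_3: C_3 → C_2 sends each 3-simplex σ to the alternating sum Σ_i (−1)^i (σ with its i-th vertex removed). For instance
  ∂[1,2,3,4] = [2,3,4] − [1,3,4] + [1,2,4] − [1,2,3],
  ∂[1,2,4,5] = [2,4,5] − [1,4,5] + [1,2,5] − [1,2,4].
As a 10×5 matrix over Z this has rank 4, with invariant factors (1,1,1,1).

Reading off H_k = ker ∂_k / im ∂_{k+1}:

  H_0: rank C_0 − rank ∂_1 = 5 − 4 = 1, and the invariant factors of ∂_1 are all 1, so H_0 = Z.
  H_1: rank ker ∂_1 − rank ∂_2 = (10 − 4) − 6 = 0, and the invariant factors of ∂_2 are all 1, so H_1 = 0.
  H_2: rank ker ∂_2 − rank ∂_3 = (10 − 6) − 4 = 0, and the invariant factors of ∂_3 are all 1, so H_2 = 0.
  H_3: rank ker ∂_3 − rank ∂_4 = (5 − 4) − 0 = 1, and there is no ∂_4, so H_3 = Z.

As a check, the Euler characteristic is 5 − 10 + 10 − 5 = 0, which agrees with 1 − 0 + 0 − 1 = 0.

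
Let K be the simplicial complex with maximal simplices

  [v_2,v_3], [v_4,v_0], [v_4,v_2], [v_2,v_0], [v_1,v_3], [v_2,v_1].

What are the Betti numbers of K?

We work with the vertex ordering v_0 < v_1 < v_2 < v_3 < v_4. The simplices of K, each written with vertices in increasing order, are:

  0-simplices (5): [v_0], [v_1], [v_2], [v_3], [v_4]
  1-simplices (6): [v_0,v_2], [v_0,v_4], [v_1,v_2], [v_1,v_3], [v_2,v_3], [v_2,v_4]

so the chain groups are C_0 ≅ Z^5, C_1 ≅ Z^6.

Boundary ∂_1: C_1 → C_0 sends each edge [p,q] (with p < q) to q − p. For instance
  ∂[v_1,v_2] = [v_2] − [v_1].
The 5×6 boundary matrix has rank 4 and Smith normal form diag(1,1,1,1).

Now H_k = ker ∂_k / im ∂_{k+1}, so:

  H_0: rank C_0 − rank ∂_1 = 5 − 4 = 1, and the invariant factors of ∂_1 are all 1, so H_0 = Z.
  H_1: rank ker ∂_1 − rank ∂_2 = (6 − 4) − 0 = 2, and there is no ∂_2, so H_1 = Z^2.

(K is a triangulation of a wedge of 2 circles.)

Hence the Betti numbers are b_0 = 1, b_1 = 2.

b_0 = 1, b_1 = 2.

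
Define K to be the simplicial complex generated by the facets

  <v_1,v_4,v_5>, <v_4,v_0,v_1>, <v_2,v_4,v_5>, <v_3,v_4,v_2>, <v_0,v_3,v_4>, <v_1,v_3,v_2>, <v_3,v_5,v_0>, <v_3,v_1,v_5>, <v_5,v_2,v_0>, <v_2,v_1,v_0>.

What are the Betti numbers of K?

Take the total order v_0 < v_1 < v_2 < v_3 < v_4 < v_5 on the vertex set. Then K (dimension 2) consists of the simplices:

  0-simplices (6): [v_0], [v_1], [v_2], [v_3], [v_4], [v_5]
  1-simplices (15): (15 of them)
  2-simplices (10): [v_0,v_1,v_2], [v_0,v_1,v_4], [v_0,v_2,v_5], [v_0,v_3,v_4], [v_0,v_3,v_5], [v_1,v_2,v_3], [v_1,v_3,v_5], [v_1,v_4,v_5], [v_2,v_3,v_4], [v_2,v_4,v_5]

so the chain groups are C_0 ≅ Z^6, C_1 ≅ Z^15, C_2 ≅ Z^10.

Boundary ∂_1: C_1 → C_0 is given by ∂[p,q] = [q] − [p]. For instance
  ∂[v_1,v_4] = [v_4] − [v_1].
The resulting 6×15 matrix has rank 5, and its Smith normal form has invariant factors (1,1,1,1,1).

Boundary ∂_2: C_2 → C_1 sends each 2-simplex [p,q,r] to [q,r] − [p,r] + [p,q]. For instance
  ∂[v_2,v_3,v_4] = [v_3,v_4] − [v_2,v_4] + [v_2,v_3],
  ∂[v_1,v_4,v_5] = [v_4,v_5] − [v_1,v_5] + [v_1,v_4].
As a 15×10 matrix over Z this has rank 10, with invariant factors (1,1,1,1,1,1,1,1,1,2).

Computing H_k = (kernel of ∂_k) / (image of ∂_{k+1}):

  H_0: rank C_0 − rank ∂_1 = 6 − 5 = 1, and the invariant factors of ∂_1 are all 1, so H_0 ≅ Z.
  H_1: rank ker ∂_1 − rank ∂_2 = (15 − 5) − 10 = 0, and ∂_2 has invariant factor 2 > 1, so H_1 ≅ Z/2.
  H_2: rank ker ∂_2 − rank ∂_3 = (10 − 10) − 0 = 0, and there is no ∂_3, so H_2 ≅ 0.

As a check, the Euler characteristic is 6 − 15 + 10 = 1, which agrees with 1 − 0 + 0 = 1.

Hence the Betti numbers are b_0 = 1, b_1 = 0, b_2 = 0.

b_0 = 1, b_1 = 0, b_2 = 0.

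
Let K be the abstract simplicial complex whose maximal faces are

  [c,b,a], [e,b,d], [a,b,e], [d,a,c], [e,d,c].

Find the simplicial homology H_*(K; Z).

H_0 ≅ Z,  H_1 ≅ Z,  H_2 = 0.

Fix the vertex order a < b < c < d < e and write every simplex with vertices in increasing order. Then dim K = 2 and the simplices of K are:

  0-simplices (5): a, b, c, d, e
  1-simplices (10): ab, ac, ad, ae, bc, bd, be, cd, ce, de
  2-simplices (5): abc, abe, acd, bde, cde

giving chain groups C_0 ≅ Z^5, C_1 ≅ Z^10, C_2 ≅ Z^5.

∂_1: C_1 → C_0 sends each edge [p,q] (with p < q) to q − p.
The resulting 5×10 matrix has rank 4, and its Smith normal form has invariant factors (1,1,1,1).

Boundary ∂_2: C_2 → C_1 acts by ∂[p,q,r] = [q,r] − [p,r] + [p,q]. For instance
  ∂abe = be − ae + ab,
  ∂abc = bc − ac + ab.
As a 10×5 matrix over Z this has rank 5, with invariant factors (1,1,1,1,1).

Computing H_k = (kernel of ∂_k) / (image of ∂_{k+1}):

  H_0: rank C_0 − rank ∂_1 = 5 − 4 = 1, and the invariant factors of ∂_1 are all 1, so H_0 ≅ Z.
  H_1: rank ker ∂_1 − rank ∂_2 = (10 − 4) − 5 = 1, and the invariant factors of ∂_2 are all 1, so H_1 ≅ Z.
  H_2: rank ker ∂_2 − rank ∂_3 = (5 − 5) − 0 = 0, and there is no ∂_3, so H_2 ≅ 0.

(K is a triangulation of the Möbius band.)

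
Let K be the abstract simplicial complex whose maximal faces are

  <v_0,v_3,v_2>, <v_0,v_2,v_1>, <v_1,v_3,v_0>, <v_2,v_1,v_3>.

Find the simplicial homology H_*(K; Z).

Order the vertices as v_0 < v_1 < v_2 < v_3. Listing each simplex with vertices in this order, K has dimension 2 with simplices:

  0-simplices (4): [v_0], [v_1], [v_2], [v_3]
  1-simplices (6): [v_0,v_1], [v_0,v_2], [v_0,v_3], [v_1,v_2], [v_1,v_3], [v_2,v_3]
  2-simplices (4): [v_0,v_1,v_2], [v_0,v_1,v_3], [v_0,v_2,v_3], [v_1,v_2,v_3]

Hence C_0 ≅ Z^4, C_1 ≅ Z^6, C_2 ≅ Z^4.

The boundary map ∂_1: C_1 → C_0 is given by ∂[p,q] = [q] − [p]. For instance
  ∂[v_0,v_1] = [v_1] − [v_0].
As a 4×6 matrix over Z this has rank 3, with invariant factors (1,1,1).

∂_2: C_2 → C_1 acts by ∂[p,q,r] = [q,r] − [p,r] + [p,q]. For instance
  ∂[v_1,v_2,v_3] = [v_2,v_3] − [v_1,v_3] + [v_1,v_2],
  ∂[v_0,v_2,v_3] = [v_2,v_3] − [v_0,v_3] + [v_0,v_2].
The resulting 6×4 matrix has rank 3, and its Smith normal form has invariant factors (1,1,1).

Computing H_k = (kernel of ∂_k) / (image of ∂_{k+1}):

  H_0: rank C_0 − rank ∂_1 = 4 − 3 = 1, and the invariant factors of ∂_1 are all 1, so H_0 = Z.
  H_1: rank ker ∂_1 − rank ∂_2 = (6 − 3) − 3 = 0, and the invariant factors of ∂_2 are all 1, so H_1 = 0.
  H_2: rank ker ∂_2 − rank ∂_3 = (4 − 3) − 0 = 1, and there is no ∂_3, so H_2 = Z.

H_0 ≅ Z,  H_1 = 0,  H_2 ≅ Z.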